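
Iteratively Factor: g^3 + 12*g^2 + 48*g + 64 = (g + 4)*(g^2 + 8*g + 16) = (g + 4)^2*(g + 4)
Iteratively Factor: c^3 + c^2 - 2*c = (c + 2)*(c^2 - c) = c*(c + 2)*(c - 1)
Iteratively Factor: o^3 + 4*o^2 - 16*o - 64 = (o - 4)*(o^2 + 8*o + 16) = (o - 4)*(o + 4)*(o + 4)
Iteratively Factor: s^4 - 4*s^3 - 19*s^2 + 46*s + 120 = (s - 5)*(s^3 + s^2 - 14*s - 24) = (s - 5)*(s - 4)*(s^2 + 5*s + 6) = (s - 5)*(s - 4)*(s + 3)*(s + 2)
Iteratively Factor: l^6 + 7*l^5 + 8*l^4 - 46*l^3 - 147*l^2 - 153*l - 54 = (l + 3)*(l^5 + 4*l^4 - 4*l^3 - 34*l^2 - 45*l - 18) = (l + 1)*(l + 3)*(l^4 + 3*l^3 - 7*l^2 - 27*l - 18) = (l - 3)*(l + 1)*(l + 3)*(l^3 + 6*l^2 + 11*l + 6) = (l - 3)*(l + 1)*(l + 3)^2*(l^2 + 3*l + 2) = (l - 3)*(l + 1)^2*(l + 3)^2*(l + 2)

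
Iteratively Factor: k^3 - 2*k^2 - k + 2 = (k - 1)*(k^2 - k - 2) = (k - 1)*(k + 1)*(k - 2)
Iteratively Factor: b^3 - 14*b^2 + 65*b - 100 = (b - 4)*(b^2 - 10*b + 25) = (b - 5)*(b - 4)*(b - 5)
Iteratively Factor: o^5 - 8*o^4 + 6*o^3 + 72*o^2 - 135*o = (o - 5)*(o^4 - 3*o^3 - 9*o^2 + 27*o) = (o - 5)*(o + 3)*(o^3 - 6*o^2 + 9*o) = o*(o - 5)*(o + 3)*(o^2 - 6*o + 9) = o*(o - 5)*(o - 3)*(o + 3)*(o - 3)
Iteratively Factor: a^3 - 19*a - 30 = (a + 2)*(a^2 - 2*a - 15) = (a - 5)*(a + 2)*(a + 3)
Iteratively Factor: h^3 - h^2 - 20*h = (h)*(h^2 - h - 20) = h*(h + 4)*(h - 5)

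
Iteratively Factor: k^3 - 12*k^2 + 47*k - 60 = (k - 3)*(k^2 - 9*k + 20) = (k - 5)*(k - 3)*(k - 4)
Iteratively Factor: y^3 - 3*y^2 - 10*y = (y + 2)*(y^2 - 5*y) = y*(y + 2)*(y - 5)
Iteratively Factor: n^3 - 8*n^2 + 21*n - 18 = (n - 2)*(n^2 - 6*n + 9) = (n - 3)*(n - 2)*(n - 3)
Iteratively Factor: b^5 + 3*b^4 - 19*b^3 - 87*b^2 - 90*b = (b + 3)*(b^4 - 19*b^2 - 30*b) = b*(b + 3)*(b^3 - 19*b - 30) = b*(b + 2)*(b + 3)*(b^2 - 2*b - 15) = b*(b - 5)*(b + 2)*(b + 3)*(b + 3)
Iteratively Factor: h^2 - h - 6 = (h - 3)*(h + 2)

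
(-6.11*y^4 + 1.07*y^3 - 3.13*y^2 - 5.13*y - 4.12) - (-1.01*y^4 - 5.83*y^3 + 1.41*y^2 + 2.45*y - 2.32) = -5.1*y^4 + 6.9*y^3 - 4.54*y^2 - 7.58*y - 1.8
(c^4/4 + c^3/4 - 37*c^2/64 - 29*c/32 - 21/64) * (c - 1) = c^5/4 - 53*c^3/64 - 21*c^2/64 + 37*c/64 + 21/64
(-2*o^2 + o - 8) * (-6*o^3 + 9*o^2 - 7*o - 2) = 12*o^5 - 24*o^4 + 71*o^3 - 75*o^2 + 54*o + 16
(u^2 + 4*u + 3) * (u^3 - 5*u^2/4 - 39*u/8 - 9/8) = u^5 + 11*u^4/4 - 55*u^3/8 - 195*u^2/8 - 153*u/8 - 27/8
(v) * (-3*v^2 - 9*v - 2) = -3*v^3 - 9*v^2 - 2*v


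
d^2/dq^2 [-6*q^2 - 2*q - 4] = -12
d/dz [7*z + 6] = 7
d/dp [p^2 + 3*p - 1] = 2*p + 3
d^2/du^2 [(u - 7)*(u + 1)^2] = 6*u - 10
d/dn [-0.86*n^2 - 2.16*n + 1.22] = -1.72*n - 2.16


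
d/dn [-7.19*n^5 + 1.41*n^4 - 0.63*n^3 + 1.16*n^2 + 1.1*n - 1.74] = -35.95*n^4 + 5.64*n^3 - 1.89*n^2 + 2.32*n + 1.1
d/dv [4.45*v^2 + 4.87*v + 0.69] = 8.9*v + 4.87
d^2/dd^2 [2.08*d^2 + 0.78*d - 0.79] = 4.16000000000000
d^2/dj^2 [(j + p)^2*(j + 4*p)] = 6*j + 12*p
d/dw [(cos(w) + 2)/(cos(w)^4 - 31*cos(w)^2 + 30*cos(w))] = (3*(1 - cos(2*w))^2/4 - 118*cos(w) - 25*cos(2*w)/2 + 2*cos(3*w) + 89/2)*sin(w)/((cos(w)^3 - 31*cos(w) + 30)^2*cos(w)^2)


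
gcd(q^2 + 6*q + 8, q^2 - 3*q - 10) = q + 2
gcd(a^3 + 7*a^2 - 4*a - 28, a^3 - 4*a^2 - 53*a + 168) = a + 7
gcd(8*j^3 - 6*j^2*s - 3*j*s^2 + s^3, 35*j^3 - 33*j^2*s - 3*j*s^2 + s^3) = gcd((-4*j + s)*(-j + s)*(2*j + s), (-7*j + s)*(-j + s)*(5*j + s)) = -j + s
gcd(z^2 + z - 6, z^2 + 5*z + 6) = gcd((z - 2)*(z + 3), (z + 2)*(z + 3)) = z + 3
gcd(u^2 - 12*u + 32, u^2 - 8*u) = u - 8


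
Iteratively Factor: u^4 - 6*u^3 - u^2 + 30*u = (u + 2)*(u^3 - 8*u^2 + 15*u) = u*(u + 2)*(u^2 - 8*u + 15) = u*(u - 3)*(u + 2)*(u - 5)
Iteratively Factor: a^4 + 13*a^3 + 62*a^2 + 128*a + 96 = (a + 4)*(a^3 + 9*a^2 + 26*a + 24) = (a + 3)*(a + 4)*(a^2 + 6*a + 8) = (a + 3)*(a + 4)^2*(a + 2)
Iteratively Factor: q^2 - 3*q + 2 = (q - 1)*(q - 2)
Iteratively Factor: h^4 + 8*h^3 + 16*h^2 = (h)*(h^3 + 8*h^2 + 16*h) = h*(h + 4)*(h^2 + 4*h) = h*(h + 4)^2*(h)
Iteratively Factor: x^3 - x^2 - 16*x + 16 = (x + 4)*(x^2 - 5*x + 4) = (x - 4)*(x + 4)*(x - 1)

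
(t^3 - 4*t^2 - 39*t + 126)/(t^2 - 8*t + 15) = (t^2 - t - 42)/(t - 5)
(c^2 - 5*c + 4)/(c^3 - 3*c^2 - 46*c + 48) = (c - 4)/(c^2 - 2*c - 48)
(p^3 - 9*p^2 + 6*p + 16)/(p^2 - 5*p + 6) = (p^2 - 7*p - 8)/(p - 3)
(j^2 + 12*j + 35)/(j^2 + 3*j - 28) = (j + 5)/(j - 4)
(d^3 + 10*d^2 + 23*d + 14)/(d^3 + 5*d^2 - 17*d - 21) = (d + 2)/(d - 3)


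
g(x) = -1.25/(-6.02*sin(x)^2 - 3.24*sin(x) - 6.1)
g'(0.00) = -0.11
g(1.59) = 0.08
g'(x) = -1.25*(12.04*sin(x)*cos(x) + 3.24*cos(x))/(-6.02*sin(x)^2 - 3.24*sin(x) - 6.1)^2 = -(15.05*sin(x) + 4.05)*cos(x)/(6.02*sin(x)^2 + 3.24*sin(x) + 6.1)^2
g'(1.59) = 0.00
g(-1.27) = 0.15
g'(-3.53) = 0.13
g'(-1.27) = 0.04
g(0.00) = 0.20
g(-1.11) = 0.16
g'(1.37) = -0.02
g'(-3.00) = 0.06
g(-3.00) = 0.22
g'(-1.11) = 0.07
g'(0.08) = -0.13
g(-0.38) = 0.22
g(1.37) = 0.08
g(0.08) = 0.20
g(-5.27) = 0.09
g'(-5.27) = -0.05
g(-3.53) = 0.15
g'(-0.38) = 0.04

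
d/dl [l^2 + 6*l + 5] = 2*l + 6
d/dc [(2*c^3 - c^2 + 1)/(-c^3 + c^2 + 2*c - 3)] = (c^4 + 8*c^3 - 17*c^2 + 4*c - 2)/(c^6 - 2*c^5 - 3*c^4 + 10*c^3 - 2*c^2 - 12*c + 9)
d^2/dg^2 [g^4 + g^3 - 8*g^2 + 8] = 12*g^2 + 6*g - 16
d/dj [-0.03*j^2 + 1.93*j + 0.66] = 1.93 - 0.06*j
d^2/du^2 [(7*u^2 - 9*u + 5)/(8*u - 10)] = 75/(64*u^3 - 240*u^2 + 300*u - 125)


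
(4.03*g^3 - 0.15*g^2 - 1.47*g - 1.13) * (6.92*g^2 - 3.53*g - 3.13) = 27.8876*g^5 - 15.2639*g^4 - 22.2568*g^3 - 2.161*g^2 + 8.59*g + 3.5369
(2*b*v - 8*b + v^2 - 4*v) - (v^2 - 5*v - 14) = 2*b*v - 8*b + v + 14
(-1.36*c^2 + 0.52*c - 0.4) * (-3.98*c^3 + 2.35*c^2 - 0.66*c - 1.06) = 5.4128*c^5 - 5.2656*c^4 + 3.7116*c^3 + 0.1584*c^2 - 0.2872*c + 0.424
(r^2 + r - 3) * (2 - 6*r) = -6*r^3 - 4*r^2 + 20*r - 6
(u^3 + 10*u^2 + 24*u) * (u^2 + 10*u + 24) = u^5 + 20*u^4 + 148*u^3 + 480*u^2 + 576*u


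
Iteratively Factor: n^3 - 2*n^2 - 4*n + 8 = (n - 2)*(n^2 - 4) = (n - 2)*(n + 2)*(n - 2)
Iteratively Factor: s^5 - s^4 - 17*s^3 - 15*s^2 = (s)*(s^4 - s^3 - 17*s^2 - 15*s) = s*(s + 1)*(s^3 - 2*s^2 - 15*s) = s^2*(s + 1)*(s^2 - 2*s - 15) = s^2*(s - 5)*(s + 1)*(s + 3)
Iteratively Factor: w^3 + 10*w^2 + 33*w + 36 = (w + 3)*(w^2 + 7*w + 12) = (w + 3)^2*(w + 4)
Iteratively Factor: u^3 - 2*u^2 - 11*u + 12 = (u - 4)*(u^2 + 2*u - 3) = (u - 4)*(u + 3)*(u - 1)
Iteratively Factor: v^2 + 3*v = (v + 3)*(v)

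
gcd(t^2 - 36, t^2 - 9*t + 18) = t - 6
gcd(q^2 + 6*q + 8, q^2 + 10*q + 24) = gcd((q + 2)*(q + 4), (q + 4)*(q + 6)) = q + 4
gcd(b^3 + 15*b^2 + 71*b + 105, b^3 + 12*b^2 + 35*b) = b^2 + 12*b + 35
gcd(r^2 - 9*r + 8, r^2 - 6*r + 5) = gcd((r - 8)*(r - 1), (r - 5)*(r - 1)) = r - 1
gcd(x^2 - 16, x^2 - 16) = x^2 - 16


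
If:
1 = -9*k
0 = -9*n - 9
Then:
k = -1/9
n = -1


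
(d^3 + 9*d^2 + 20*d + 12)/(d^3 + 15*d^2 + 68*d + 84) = (d + 1)/(d + 7)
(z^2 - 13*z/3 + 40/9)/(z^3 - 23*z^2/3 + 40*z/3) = (z - 5/3)/(z*(z - 5))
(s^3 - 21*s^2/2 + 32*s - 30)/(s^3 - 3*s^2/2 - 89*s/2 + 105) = (s - 2)/(s + 7)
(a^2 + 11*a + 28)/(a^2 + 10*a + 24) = (a + 7)/(a + 6)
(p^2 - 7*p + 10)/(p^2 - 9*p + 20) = (p - 2)/(p - 4)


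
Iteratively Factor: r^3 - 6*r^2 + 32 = (r + 2)*(r^2 - 8*r + 16) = (r - 4)*(r + 2)*(r - 4)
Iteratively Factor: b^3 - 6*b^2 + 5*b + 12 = (b - 4)*(b^2 - 2*b - 3) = (b - 4)*(b + 1)*(b - 3)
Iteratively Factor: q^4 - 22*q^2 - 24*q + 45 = (q - 5)*(q^3 + 5*q^2 + 3*q - 9) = (q - 5)*(q + 3)*(q^2 + 2*q - 3) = (q - 5)*(q + 3)^2*(q - 1)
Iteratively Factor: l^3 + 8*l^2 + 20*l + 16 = (l + 2)*(l^2 + 6*l + 8) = (l + 2)*(l + 4)*(l + 2)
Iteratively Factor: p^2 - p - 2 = (p + 1)*(p - 2)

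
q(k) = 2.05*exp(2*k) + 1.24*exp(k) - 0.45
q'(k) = 4.1*exp(2*k) + 1.24*exp(k)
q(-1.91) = -0.22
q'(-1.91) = 0.27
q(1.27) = 29.96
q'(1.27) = 56.40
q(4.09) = 7389.78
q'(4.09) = 14706.38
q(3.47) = 2156.58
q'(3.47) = 4274.21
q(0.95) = 16.46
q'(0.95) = 30.62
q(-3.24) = -0.40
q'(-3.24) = 0.05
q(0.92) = 15.57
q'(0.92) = 28.93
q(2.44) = 283.62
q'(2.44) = 553.91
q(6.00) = 334147.12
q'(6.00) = 667794.90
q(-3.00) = -0.38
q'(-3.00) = 0.07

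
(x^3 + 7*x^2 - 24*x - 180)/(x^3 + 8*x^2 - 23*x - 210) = (x + 6)/(x + 7)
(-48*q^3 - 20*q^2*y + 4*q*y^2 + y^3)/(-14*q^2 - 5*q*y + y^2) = (-24*q^2 + 2*q*y + y^2)/(-7*q + y)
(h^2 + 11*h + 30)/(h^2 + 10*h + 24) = (h + 5)/(h + 4)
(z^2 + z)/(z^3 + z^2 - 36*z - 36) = z/(z^2 - 36)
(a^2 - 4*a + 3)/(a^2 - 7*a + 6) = (a - 3)/(a - 6)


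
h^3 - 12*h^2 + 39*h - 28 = (h - 7)*(h - 4)*(h - 1)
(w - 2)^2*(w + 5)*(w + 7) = w^4 + 8*w^3 - 9*w^2 - 92*w + 140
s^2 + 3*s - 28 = (s - 4)*(s + 7)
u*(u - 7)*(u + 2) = u^3 - 5*u^2 - 14*u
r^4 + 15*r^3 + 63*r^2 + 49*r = r*(r + 1)*(r + 7)^2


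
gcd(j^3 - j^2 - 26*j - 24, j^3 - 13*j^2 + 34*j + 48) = j^2 - 5*j - 6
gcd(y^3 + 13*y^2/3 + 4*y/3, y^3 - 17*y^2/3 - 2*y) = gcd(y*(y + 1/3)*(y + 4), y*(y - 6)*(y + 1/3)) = y^2 + y/3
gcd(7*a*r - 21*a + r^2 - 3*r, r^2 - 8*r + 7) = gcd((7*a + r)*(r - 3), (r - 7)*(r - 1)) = 1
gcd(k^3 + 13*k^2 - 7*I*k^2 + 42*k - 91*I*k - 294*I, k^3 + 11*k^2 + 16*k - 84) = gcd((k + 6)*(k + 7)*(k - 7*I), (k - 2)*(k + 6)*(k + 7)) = k^2 + 13*k + 42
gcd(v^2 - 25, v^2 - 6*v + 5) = v - 5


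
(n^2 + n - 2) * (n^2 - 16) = n^4 + n^3 - 18*n^2 - 16*n + 32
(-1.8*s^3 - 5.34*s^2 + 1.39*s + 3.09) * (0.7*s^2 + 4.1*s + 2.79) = -1.26*s^5 - 11.118*s^4 - 25.943*s^3 - 7.0366*s^2 + 16.5471*s + 8.6211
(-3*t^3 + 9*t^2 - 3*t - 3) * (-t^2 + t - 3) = 3*t^5 - 12*t^4 + 21*t^3 - 27*t^2 + 6*t + 9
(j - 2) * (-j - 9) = -j^2 - 7*j + 18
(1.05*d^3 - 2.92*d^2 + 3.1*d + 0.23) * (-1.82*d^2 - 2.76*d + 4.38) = -1.911*d^5 + 2.4164*d^4 + 7.0162*d^3 - 21.7642*d^2 + 12.9432*d + 1.0074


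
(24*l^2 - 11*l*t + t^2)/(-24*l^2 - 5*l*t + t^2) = (-3*l + t)/(3*l + t)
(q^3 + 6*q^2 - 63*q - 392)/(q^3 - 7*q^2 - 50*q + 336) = (q + 7)/(q - 6)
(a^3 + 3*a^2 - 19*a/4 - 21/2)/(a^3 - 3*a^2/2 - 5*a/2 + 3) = (a + 7/2)/(a - 1)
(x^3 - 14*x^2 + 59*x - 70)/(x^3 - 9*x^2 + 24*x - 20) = (x - 7)/(x - 2)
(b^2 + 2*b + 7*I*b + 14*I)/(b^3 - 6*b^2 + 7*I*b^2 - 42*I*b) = (b + 2)/(b*(b - 6))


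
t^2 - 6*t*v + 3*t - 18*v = (t + 3)*(t - 6*v)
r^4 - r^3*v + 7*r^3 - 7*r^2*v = r^2*(r + 7)*(r - v)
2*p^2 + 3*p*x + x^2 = (p + x)*(2*p + x)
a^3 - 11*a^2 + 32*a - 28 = (a - 7)*(a - 2)^2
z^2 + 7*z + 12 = (z + 3)*(z + 4)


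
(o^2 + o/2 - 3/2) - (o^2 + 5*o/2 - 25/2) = 11 - 2*o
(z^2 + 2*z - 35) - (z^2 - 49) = 2*z + 14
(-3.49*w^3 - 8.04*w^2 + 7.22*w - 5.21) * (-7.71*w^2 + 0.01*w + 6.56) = 26.9079*w^5 + 61.9535*w^4 - 78.641*w^3 - 12.5011*w^2 + 47.3111*w - 34.1776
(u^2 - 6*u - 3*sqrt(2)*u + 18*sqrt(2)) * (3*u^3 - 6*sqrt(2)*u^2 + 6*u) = 3*u^5 - 15*sqrt(2)*u^4 - 18*u^4 + 42*u^3 + 90*sqrt(2)*u^3 - 252*u^2 - 18*sqrt(2)*u^2 + 108*sqrt(2)*u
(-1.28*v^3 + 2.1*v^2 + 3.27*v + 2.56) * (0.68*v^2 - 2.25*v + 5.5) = -0.8704*v^5 + 4.308*v^4 - 9.5414*v^3 + 5.9333*v^2 + 12.225*v + 14.08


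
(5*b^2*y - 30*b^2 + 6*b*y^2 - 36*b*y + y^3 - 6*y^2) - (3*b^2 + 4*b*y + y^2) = 5*b^2*y - 33*b^2 + 6*b*y^2 - 40*b*y + y^3 - 7*y^2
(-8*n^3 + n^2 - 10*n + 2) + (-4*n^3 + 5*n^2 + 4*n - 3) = -12*n^3 + 6*n^2 - 6*n - 1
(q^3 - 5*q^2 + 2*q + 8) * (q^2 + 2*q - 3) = q^5 - 3*q^4 - 11*q^3 + 27*q^2 + 10*q - 24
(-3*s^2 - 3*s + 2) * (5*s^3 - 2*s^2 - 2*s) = -15*s^5 - 9*s^4 + 22*s^3 + 2*s^2 - 4*s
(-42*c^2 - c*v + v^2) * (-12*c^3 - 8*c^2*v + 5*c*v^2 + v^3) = 504*c^5 + 348*c^4*v - 214*c^3*v^2 - 55*c^2*v^3 + 4*c*v^4 + v^5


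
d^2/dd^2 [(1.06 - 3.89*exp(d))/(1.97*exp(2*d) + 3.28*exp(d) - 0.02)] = (-15.096701*exp(4*d) + 41.59064*exp(3*d) + 19.628292*exp(2*d) + 11.315776*exp(d) + 0.06798)*exp(d)/(7.645373*exp(6*d) + 38.188056*exp(5*d) + 63.34929*exp(4*d) + 34.51216*exp(3*d) - 0.64314*exp(2*d) + 0.003936*exp(d) - 8.0e-6)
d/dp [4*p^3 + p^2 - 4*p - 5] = 12*p^2 + 2*p - 4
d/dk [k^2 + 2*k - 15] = 2*k + 2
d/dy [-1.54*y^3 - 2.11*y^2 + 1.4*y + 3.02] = -4.62*y^2 - 4.22*y + 1.4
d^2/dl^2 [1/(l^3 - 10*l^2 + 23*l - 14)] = 2*((10 - 3*l)*(l^3 - 10*l^2 + 23*l - 14) + (3*l^2 - 20*l + 23)^2)/(l^3 - 10*l^2 + 23*l - 14)^3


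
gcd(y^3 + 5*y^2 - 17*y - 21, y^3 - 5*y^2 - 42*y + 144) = y - 3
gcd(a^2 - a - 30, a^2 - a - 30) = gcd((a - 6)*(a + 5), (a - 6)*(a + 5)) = a^2 - a - 30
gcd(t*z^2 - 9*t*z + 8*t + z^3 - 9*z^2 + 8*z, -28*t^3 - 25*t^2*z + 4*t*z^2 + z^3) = t + z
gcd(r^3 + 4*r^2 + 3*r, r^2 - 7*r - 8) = r + 1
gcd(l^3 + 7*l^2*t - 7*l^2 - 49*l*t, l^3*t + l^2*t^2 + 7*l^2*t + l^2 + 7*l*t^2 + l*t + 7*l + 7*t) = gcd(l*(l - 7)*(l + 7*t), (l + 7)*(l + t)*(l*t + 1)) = 1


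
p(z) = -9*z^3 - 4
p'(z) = -27*z^2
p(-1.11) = 8.31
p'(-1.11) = -33.27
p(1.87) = -62.85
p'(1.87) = -94.42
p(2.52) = -148.03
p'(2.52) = -171.46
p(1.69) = -47.44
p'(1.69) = -77.11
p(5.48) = -1485.10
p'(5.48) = -810.82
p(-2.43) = 125.14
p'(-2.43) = -159.43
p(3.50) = -389.88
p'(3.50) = -330.75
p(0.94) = -11.48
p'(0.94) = -23.86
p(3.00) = -247.00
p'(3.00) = -243.00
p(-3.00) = 239.00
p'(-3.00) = -243.00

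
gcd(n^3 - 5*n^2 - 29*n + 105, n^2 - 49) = n - 7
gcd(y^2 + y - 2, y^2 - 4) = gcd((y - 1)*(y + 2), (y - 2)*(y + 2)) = y + 2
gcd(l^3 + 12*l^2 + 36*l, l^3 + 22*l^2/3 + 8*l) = l^2 + 6*l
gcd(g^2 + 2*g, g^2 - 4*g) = g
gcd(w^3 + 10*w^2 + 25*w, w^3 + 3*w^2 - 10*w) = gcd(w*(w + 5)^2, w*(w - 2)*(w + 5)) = w^2 + 5*w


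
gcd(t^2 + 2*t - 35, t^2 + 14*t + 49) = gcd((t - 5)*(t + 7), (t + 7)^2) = t + 7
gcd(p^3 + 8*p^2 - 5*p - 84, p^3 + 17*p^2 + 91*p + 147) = p + 7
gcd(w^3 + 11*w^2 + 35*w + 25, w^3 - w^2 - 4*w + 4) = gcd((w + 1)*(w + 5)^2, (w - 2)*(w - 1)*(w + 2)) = 1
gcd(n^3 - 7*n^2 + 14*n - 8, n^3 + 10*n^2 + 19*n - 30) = n - 1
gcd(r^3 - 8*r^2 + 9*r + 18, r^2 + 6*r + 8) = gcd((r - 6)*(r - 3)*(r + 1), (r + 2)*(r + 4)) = 1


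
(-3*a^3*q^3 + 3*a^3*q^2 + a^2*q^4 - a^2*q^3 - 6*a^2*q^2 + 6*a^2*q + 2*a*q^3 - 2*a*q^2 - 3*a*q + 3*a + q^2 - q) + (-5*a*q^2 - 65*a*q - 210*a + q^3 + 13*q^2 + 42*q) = -3*a^3*q^3 + 3*a^3*q^2 + a^2*q^4 - a^2*q^3 - 6*a^2*q^2 + 6*a^2*q + 2*a*q^3 - 7*a*q^2 - 68*a*q - 207*a + q^3 + 14*q^2 + 41*q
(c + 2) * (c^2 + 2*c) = c^3 + 4*c^2 + 4*c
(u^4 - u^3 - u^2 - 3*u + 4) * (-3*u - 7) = -3*u^5 - 4*u^4 + 10*u^3 + 16*u^2 + 9*u - 28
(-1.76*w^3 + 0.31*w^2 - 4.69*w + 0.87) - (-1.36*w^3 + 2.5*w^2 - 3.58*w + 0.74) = -0.4*w^3 - 2.19*w^2 - 1.11*w + 0.13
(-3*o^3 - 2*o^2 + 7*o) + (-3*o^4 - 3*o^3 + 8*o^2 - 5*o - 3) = -3*o^4 - 6*o^3 + 6*o^2 + 2*o - 3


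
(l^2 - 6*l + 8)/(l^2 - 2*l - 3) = (-l^2 + 6*l - 8)/(-l^2 + 2*l + 3)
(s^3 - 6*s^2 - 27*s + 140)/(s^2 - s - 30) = (s^2 - 11*s + 28)/(s - 6)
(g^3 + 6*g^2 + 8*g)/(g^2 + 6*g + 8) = g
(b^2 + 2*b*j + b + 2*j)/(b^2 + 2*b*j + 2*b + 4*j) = (b + 1)/(b + 2)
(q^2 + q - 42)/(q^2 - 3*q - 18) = (q + 7)/(q + 3)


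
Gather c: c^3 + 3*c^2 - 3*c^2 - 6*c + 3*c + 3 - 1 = c^3 - 3*c + 2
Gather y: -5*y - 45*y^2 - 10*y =-45*y^2 - 15*y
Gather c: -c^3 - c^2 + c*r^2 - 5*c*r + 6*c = -c^3 - c^2 + c*(r^2 - 5*r + 6)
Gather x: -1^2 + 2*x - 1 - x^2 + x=-x^2 + 3*x - 2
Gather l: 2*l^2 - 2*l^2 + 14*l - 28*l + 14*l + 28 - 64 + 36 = 0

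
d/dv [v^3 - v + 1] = 3*v^2 - 1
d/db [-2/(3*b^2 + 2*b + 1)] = 4*(3*b + 1)/(3*b^2 + 2*b + 1)^2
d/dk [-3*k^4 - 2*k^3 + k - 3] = -12*k^3 - 6*k^2 + 1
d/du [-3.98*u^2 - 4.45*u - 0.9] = -7.96*u - 4.45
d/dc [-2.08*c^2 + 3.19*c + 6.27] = 3.19 - 4.16*c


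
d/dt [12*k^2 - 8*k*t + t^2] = -8*k + 2*t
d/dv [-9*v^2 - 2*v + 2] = -18*v - 2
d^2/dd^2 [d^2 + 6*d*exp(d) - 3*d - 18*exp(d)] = 6*d*exp(d) - 6*exp(d) + 2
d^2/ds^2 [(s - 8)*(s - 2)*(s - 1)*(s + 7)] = 12*s^2 - 24*s - 102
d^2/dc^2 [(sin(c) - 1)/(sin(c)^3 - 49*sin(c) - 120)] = (4*sin(c)^7 - 9*sin(c)^6 + 190*sin(c)^5 + 1670*sin(c)^4 - 1178*sin(c)^3 - 10015*sin(c)^2 + 21000*sin(c) + 16562)/(-sin(c)^3 + 49*sin(c) + 120)^3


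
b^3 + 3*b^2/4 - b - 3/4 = (b - 1)*(b + 3/4)*(b + 1)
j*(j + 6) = j^2 + 6*j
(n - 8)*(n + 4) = n^2 - 4*n - 32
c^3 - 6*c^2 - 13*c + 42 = (c - 7)*(c - 2)*(c + 3)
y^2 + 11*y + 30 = (y + 5)*(y + 6)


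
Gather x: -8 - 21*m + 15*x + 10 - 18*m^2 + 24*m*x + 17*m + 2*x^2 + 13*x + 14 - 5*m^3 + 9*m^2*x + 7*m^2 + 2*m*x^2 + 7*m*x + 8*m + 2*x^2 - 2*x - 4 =-5*m^3 - 11*m^2 + 4*m + x^2*(2*m + 4) + x*(9*m^2 + 31*m + 26) + 12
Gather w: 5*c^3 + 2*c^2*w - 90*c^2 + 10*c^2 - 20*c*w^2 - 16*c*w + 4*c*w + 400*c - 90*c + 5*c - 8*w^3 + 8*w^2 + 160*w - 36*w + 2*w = 5*c^3 - 80*c^2 + 315*c - 8*w^3 + w^2*(8 - 20*c) + w*(2*c^2 - 12*c + 126)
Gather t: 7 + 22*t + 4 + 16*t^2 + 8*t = 16*t^2 + 30*t + 11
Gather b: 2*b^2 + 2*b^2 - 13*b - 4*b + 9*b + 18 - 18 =4*b^2 - 8*b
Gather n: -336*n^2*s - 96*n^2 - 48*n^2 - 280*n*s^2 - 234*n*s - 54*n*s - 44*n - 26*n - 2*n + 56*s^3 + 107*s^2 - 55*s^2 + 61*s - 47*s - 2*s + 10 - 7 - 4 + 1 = n^2*(-336*s - 144) + n*(-280*s^2 - 288*s - 72) + 56*s^3 + 52*s^2 + 12*s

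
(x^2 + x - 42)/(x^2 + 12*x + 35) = (x - 6)/(x + 5)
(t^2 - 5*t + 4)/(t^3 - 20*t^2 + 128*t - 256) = (t - 1)/(t^2 - 16*t + 64)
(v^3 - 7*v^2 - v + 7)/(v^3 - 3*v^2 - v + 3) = (v - 7)/(v - 3)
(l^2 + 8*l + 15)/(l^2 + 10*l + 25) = (l + 3)/(l + 5)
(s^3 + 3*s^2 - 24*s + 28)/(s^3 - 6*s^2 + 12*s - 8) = (s + 7)/(s - 2)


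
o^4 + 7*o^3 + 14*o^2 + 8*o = o*(o + 1)*(o + 2)*(o + 4)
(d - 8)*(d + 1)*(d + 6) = d^3 - d^2 - 50*d - 48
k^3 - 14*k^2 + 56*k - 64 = (k - 8)*(k - 4)*(k - 2)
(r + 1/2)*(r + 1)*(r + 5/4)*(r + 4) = r^4 + 27*r^3/4 + 107*r^2/8 + 81*r/8 + 5/2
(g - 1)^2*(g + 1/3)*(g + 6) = g^4 + 13*g^3/3 - 29*g^2/3 + 7*g/3 + 2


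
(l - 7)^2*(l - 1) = l^3 - 15*l^2 + 63*l - 49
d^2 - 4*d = d*(d - 4)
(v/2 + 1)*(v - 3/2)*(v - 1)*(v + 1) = v^4/2 + v^3/4 - 2*v^2 - v/4 + 3/2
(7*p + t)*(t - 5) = 7*p*t - 35*p + t^2 - 5*t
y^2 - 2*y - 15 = (y - 5)*(y + 3)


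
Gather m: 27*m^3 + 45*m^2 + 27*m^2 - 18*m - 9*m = 27*m^3 + 72*m^2 - 27*m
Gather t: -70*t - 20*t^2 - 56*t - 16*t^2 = -36*t^2 - 126*t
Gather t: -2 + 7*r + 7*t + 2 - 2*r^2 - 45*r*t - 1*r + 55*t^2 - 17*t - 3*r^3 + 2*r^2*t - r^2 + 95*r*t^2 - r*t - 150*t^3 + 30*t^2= -3*r^3 - 3*r^2 + 6*r - 150*t^3 + t^2*(95*r + 85) + t*(2*r^2 - 46*r - 10)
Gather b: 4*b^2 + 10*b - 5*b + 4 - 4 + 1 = 4*b^2 + 5*b + 1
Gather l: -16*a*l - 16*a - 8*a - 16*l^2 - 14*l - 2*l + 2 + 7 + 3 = -24*a - 16*l^2 + l*(-16*a - 16) + 12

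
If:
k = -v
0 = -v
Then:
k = 0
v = 0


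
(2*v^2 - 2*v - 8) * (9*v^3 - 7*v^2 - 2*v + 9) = 18*v^5 - 32*v^4 - 62*v^3 + 78*v^2 - 2*v - 72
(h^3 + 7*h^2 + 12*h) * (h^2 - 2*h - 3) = h^5 + 5*h^4 - 5*h^3 - 45*h^2 - 36*h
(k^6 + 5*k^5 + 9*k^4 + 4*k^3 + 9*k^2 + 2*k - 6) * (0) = 0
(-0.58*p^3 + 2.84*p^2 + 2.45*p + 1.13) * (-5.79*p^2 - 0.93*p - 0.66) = 3.3582*p^5 - 15.9042*p^4 - 16.4439*p^3 - 10.6956*p^2 - 2.6679*p - 0.7458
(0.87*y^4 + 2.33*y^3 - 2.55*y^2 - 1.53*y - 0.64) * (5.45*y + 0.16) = 4.7415*y^5 + 12.8377*y^4 - 13.5247*y^3 - 8.7465*y^2 - 3.7328*y - 0.1024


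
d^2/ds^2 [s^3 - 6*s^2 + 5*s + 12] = 6*s - 12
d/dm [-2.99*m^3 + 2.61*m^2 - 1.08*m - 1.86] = -8.97*m^2 + 5.22*m - 1.08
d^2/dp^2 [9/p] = 18/p^3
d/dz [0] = 0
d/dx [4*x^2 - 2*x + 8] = 8*x - 2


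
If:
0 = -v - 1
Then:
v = -1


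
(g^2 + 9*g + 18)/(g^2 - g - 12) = (g + 6)/(g - 4)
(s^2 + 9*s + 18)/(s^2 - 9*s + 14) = (s^2 + 9*s + 18)/(s^2 - 9*s + 14)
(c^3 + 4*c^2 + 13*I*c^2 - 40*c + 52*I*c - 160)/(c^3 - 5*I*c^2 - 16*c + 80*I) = (c^2 + 13*I*c - 40)/(c^2 - c*(4 + 5*I) + 20*I)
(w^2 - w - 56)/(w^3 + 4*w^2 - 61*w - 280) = 1/(w + 5)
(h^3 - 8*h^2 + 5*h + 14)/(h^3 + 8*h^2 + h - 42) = (h^2 - 6*h - 7)/(h^2 + 10*h + 21)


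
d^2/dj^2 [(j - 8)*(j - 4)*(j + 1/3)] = 6*j - 70/3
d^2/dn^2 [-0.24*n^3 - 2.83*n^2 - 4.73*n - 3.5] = -1.44*n - 5.66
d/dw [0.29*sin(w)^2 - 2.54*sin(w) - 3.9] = (0.58*sin(w) - 2.54)*cos(w)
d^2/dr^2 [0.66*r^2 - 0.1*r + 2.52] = 1.32000000000000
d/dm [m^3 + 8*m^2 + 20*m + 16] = 3*m^2 + 16*m + 20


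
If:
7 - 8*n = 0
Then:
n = 7/8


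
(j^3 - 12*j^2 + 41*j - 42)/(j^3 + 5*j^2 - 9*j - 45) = (j^2 - 9*j + 14)/(j^2 + 8*j + 15)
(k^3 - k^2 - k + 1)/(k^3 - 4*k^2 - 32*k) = (-k^3 + k^2 + k - 1)/(k*(-k^2 + 4*k + 32))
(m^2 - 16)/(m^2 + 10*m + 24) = (m - 4)/(m + 6)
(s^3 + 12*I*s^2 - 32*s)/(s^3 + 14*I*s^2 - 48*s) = (s + 4*I)/(s + 6*I)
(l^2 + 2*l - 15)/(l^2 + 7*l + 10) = (l - 3)/(l + 2)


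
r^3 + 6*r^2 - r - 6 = (r - 1)*(r + 1)*(r + 6)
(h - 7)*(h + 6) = h^2 - h - 42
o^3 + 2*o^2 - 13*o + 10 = (o - 2)*(o - 1)*(o + 5)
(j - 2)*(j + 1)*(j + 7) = j^3 + 6*j^2 - 9*j - 14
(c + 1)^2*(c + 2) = c^3 + 4*c^2 + 5*c + 2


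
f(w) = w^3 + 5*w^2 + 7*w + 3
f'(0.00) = 7.00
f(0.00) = 3.00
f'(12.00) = 559.00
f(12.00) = 2535.00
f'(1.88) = 36.40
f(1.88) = 40.48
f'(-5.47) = 42.06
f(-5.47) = -49.35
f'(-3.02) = 4.16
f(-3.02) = -0.08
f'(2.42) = 48.77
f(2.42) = 63.39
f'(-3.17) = 5.45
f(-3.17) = -0.80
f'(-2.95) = 3.61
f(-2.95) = 0.19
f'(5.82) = 166.82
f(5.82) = 410.24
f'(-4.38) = 20.75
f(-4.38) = -15.77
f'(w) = 3*w^2 + 10*w + 7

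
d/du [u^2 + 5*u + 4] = 2*u + 5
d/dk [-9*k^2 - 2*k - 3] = -18*k - 2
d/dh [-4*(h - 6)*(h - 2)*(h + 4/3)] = -12*h^2 + 160*h/3 - 16/3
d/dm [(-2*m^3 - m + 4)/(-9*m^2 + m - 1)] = (-(18*m - 1)*(2*m^3 + m - 4) + (6*m^2 + 1)*(9*m^2 - m + 1))/(9*m^2 - m + 1)^2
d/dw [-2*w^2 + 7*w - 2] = 7 - 4*w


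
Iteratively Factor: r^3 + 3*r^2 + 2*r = (r + 1)*(r^2 + 2*r) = (r + 1)*(r + 2)*(r)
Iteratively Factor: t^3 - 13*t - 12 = (t - 4)*(t^2 + 4*t + 3) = (t - 4)*(t + 1)*(t + 3)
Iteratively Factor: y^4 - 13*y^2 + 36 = (y - 2)*(y^3 + 2*y^2 - 9*y - 18) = (y - 3)*(y - 2)*(y^2 + 5*y + 6) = (y - 3)*(y - 2)*(y + 2)*(y + 3)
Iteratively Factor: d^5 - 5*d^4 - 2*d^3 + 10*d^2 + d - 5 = (d + 1)*(d^4 - 6*d^3 + 4*d^2 + 6*d - 5) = (d + 1)^2*(d^3 - 7*d^2 + 11*d - 5) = (d - 1)*(d + 1)^2*(d^2 - 6*d + 5) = (d - 1)^2*(d + 1)^2*(d - 5)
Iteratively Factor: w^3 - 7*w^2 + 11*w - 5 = (w - 1)*(w^2 - 6*w + 5) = (w - 1)^2*(w - 5)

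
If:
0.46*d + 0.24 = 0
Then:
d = -0.52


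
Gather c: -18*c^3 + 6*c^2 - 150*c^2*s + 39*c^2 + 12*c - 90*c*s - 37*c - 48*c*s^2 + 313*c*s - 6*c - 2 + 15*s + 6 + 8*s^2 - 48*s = -18*c^3 + c^2*(45 - 150*s) + c*(-48*s^2 + 223*s - 31) + 8*s^2 - 33*s + 4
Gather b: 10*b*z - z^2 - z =10*b*z - z^2 - z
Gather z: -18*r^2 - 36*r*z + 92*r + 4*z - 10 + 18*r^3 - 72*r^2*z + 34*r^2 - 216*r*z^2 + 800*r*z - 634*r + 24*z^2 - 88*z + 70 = 18*r^3 + 16*r^2 - 542*r + z^2*(24 - 216*r) + z*(-72*r^2 + 764*r - 84) + 60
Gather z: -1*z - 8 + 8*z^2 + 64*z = 8*z^2 + 63*z - 8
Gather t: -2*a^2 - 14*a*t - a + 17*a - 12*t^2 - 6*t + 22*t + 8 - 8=-2*a^2 + 16*a - 12*t^2 + t*(16 - 14*a)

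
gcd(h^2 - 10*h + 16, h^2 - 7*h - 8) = h - 8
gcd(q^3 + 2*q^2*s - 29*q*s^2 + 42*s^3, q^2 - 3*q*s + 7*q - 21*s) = q - 3*s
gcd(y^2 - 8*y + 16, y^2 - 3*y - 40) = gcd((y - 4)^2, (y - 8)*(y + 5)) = 1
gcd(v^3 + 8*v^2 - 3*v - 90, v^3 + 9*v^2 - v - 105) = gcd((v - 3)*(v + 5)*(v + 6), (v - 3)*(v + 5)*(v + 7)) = v^2 + 2*v - 15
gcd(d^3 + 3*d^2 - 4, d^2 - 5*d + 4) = d - 1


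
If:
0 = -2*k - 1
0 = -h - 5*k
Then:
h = 5/2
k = -1/2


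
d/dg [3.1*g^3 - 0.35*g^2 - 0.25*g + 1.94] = 9.3*g^2 - 0.7*g - 0.25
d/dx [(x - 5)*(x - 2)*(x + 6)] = 3*x^2 - 2*x - 32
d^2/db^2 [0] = 0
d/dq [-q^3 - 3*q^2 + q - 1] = -3*q^2 - 6*q + 1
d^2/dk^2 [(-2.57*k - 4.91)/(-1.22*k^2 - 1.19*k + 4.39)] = ((2.44*k + 1.19)*(2.57*k + 4.91)*(4.88*k + 2.38) - (18.8124*k + 18.097)*(1.22*k^2 + 1.19*k - 4.39))/(1.22*k^2 + 1.19*k - 4.39)^3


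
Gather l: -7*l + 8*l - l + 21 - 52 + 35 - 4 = 0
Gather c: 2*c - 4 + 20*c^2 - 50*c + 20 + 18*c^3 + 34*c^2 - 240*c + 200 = 18*c^3 + 54*c^2 - 288*c + 216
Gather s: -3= -3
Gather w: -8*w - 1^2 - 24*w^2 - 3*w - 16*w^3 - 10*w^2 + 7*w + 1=-16*w^3 - 34*w^2 - 4*w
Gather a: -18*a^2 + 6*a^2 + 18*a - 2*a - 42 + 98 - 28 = -12*a^2 + 16*a + 28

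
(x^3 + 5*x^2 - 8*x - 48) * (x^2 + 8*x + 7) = x^5 + 13*x^4 + 39*x^3 - 77*x^2 - 440*x - 336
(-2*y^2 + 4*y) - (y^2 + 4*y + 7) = -3*y^2 - 7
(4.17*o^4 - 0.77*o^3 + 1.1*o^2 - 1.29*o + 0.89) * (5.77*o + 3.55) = 24.0609*o^5 + 10.3606*o^4 + 3.6135*o^3 - 3.5383*o^2 + 0.555800000000001*o + 3.1595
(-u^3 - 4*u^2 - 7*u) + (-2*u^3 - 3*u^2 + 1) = -3*u^3 - 7*u^2 - 7*u + 1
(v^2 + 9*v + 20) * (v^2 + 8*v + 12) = v^4 + 17*v^3 + 104*v^2 + 268*v + 240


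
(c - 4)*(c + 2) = c^2 - 2*c - 8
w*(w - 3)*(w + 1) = w^3 - 2*w^2 - 3*w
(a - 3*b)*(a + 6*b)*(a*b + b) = a^3*b + 3*a^2*b^2 + a^2*b - 18*a*b^3 + 3*a*b^2 - 18*b^3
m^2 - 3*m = m*(m - 3)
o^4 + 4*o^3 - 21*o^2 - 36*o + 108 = (o - 3)*(o - 2)*(o + 3)*(o + 6)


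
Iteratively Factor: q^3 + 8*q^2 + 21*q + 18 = (q + 2)*(q^2 + 6*q + 9) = (q + 2)*(q + 3)*(q + 3)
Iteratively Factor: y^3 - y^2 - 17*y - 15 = (y + 1)*(y^2 - 2*y - 15) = (y - 5)*(y + 1)*(y + 3)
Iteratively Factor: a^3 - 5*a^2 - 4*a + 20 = (a - 5)*(a^2 - 4) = (a - 5)*(a + 2)*(a - 2)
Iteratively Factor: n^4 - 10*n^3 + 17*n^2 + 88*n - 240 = (n - 4)*(n^3 - 6*n^2 - 7*n + 60) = (n - 4)^2*(n^2 - 2*n - 15) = (n - 5)*(n - 4)^2*(n + 3)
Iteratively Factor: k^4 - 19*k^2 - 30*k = (k + 3)*(k^3 - 3*k^2 - 10*k) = (k + 2)*(k + 3)*(k^2 - 5*k) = (k - 5)*(k + 2)*(k + 3)*(k)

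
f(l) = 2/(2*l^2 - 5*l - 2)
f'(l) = 2*(5 - 4*l)/(2*l^2 - 5*l - 2)^2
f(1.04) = -0.40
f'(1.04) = 0.07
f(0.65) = -0.45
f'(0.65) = 0.25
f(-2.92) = 0.07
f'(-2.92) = 0.04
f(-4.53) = 0.03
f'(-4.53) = 0.01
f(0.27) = -0.62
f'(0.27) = 0.76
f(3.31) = 0.59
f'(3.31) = -1.46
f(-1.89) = 0.14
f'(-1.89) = 0.12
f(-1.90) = 0.14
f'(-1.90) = 0.12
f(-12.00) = 0.01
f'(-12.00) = 0.00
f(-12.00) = 0.01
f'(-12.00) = 0.00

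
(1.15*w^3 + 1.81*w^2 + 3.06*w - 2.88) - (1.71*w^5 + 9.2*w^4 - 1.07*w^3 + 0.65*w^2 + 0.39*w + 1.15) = -1.71*w^5 - 9.2*w^4 + 2.22*w^3 + 1.16*w^2 + 2.67*w - 4.03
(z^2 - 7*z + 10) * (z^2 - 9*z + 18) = z^4 - 16*z^3 + 91*z^2 - 216*z + 180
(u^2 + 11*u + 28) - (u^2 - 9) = 11*u + 37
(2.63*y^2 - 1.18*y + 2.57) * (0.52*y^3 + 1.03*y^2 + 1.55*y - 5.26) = 1.3676*y^5 + 2.0953*y^4 + 4.1975*y^3 - 13.0157*y^2 + 10.1903*y - 13.5182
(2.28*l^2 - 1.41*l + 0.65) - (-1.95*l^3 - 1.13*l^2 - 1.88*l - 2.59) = 1.95*l^3 + 3.41*l^2 + 0.47*l + 3.24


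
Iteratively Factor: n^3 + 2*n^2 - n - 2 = (n + 2)*(n^2 - 1) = (n + 1)*(n + 2)*(n - 1)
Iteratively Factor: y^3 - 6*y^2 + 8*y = (y)*(y^2 - 6*y + 8) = y*(y - 2)*(y - 4)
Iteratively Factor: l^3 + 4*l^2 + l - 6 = (l + 2)*(l^2 + 2*l - 3) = (l - 1)*(l + 2)*(l + 3)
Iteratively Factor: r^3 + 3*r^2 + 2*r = (r + 2)*(r^2 + r) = r*(r + 2)*(r + 1)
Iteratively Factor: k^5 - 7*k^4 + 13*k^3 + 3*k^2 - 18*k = (k - 2)*(k^4 - 5*k^3 + 3*k^2 + 9*k) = k*(k - 2)*(k^3 - 5*k^2 + 3*k + 9) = k*(k - 3)*(k - 2)*(k^2 - 2*k - 3) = k*(k - 3)^2*(k - 2)*(k + 1)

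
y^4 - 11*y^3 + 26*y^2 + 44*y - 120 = (y - 6)*(y - 5)*(y - 2)*(y + 2)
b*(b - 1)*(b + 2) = b^3 + b^2 - 2*b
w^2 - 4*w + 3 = (w - 3)*(w - 1)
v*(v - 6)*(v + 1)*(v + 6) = v^4 + v^3 - 36*v^2 - 36*v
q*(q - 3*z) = q^2 - 3*q*z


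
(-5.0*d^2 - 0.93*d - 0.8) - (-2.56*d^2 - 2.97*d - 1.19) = -2.44*d^2 + 2.04*d + 0.39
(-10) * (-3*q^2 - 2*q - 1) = 30*q^2 + 20*q + 10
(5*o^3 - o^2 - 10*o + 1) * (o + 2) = 5*o^4 + 9*o^3 - 12*o^2 - 19*o + 2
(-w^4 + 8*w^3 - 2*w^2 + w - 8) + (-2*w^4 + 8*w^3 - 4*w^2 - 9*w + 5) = -3*w^4 + 16*w^3 - 6*w^2 - 8*w - 3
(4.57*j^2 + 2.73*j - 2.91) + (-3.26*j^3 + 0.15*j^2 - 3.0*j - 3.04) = -3.26*j^3 + 4.72*j^2 - 0.27*j - 5.95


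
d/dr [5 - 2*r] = -2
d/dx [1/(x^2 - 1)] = -2*x/(x^2 - 1)^2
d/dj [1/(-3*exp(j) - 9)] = exp(j)/(3*(exp(j) + 3)^2)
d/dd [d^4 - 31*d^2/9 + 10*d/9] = 4*d^3 - 62*d/9 + 10/9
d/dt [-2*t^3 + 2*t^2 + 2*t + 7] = -6*t^2 + 4*t + 2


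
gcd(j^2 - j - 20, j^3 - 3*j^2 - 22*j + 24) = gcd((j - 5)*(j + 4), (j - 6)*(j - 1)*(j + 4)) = j + 4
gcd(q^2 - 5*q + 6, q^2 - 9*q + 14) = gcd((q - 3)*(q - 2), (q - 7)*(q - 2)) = q - 2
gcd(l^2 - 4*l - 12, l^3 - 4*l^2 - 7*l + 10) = l + 2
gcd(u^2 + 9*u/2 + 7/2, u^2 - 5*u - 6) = u + 1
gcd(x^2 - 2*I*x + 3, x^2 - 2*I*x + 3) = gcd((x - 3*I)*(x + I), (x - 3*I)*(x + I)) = x^2 - 2*I*x + 3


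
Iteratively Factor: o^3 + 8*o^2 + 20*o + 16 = (o + 4)*(o^2 + 4*o + 4) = (o + 2)*(o + 4)*(o + 2)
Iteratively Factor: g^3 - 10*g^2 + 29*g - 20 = (g - 4)*(g^2 - 6*g + 5) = (g - 5)*(g - 4)*(g - 1)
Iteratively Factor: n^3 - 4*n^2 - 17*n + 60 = (n - 3)*(n^2 - n - 20) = (n - 3)*(n + 4)*(n - 5)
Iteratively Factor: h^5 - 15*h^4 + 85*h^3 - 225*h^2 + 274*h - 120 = (h - 2)*(h^4 - 13*h^3 + 59*h^2 - 107*h + 60) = (h - 5)*(h - 2)*(h^3 - 8*h^2 + 19*h - 12) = (h - 5)*(h - 3)*(h - 2)*(h^2 - 5*h + 4) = (h - 5)*(h - 4)*(h - 3)*(h - 2)*(h - 1)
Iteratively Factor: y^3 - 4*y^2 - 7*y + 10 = (y + 2)*(y^2 - 6*y + 5) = (y - 5)*(y + 2)*(y - 1)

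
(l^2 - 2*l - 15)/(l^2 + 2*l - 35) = (l + 3)/(l + 7)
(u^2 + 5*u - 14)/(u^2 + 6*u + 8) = (u^2 + 5*u - 14)/(u^2 + 6*u + 8)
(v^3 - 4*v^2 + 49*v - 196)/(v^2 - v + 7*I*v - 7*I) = (v^2 - v*(4 + 7*I) + 28*I)/(v - 1)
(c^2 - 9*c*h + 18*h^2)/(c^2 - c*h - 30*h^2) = (c - 3*h)/(c + 5*h)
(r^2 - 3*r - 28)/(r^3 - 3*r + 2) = (r^2 - 3*r - 28)/(r^3 - 3*r + 2)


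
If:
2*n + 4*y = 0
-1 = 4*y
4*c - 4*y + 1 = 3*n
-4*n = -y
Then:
No Solution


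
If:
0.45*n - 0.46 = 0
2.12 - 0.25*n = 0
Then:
No Solution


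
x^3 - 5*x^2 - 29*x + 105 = (x - 7)*(x - 3)*(x + 5)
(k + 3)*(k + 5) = k^2 + 8*k + 15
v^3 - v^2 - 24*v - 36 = (v - 6)*(v + 2)*(v + 3)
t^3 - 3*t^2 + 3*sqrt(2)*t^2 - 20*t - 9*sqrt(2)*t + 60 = (t - 3)*(t - 2*sqrt(2))*(t + 5*sqrt(2))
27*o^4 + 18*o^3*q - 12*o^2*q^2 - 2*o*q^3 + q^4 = (-3*o + q)^2*(o + q)*(3*o + q)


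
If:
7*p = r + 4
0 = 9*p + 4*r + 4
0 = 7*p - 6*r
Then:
No Solution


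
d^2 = d^2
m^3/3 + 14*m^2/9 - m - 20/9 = (m/3 + 1/3)*(m - 4/3)*(m + 5)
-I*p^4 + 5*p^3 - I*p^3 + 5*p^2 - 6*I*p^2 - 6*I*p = p*(p - I)*(p + 6*I)*(-I*p - I)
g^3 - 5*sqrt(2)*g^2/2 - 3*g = g*(g - 3*sqrt(2))*(g + sqrt(2)/2)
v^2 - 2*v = v*(v - 2)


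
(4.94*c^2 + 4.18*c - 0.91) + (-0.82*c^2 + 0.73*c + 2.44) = 4.12*c^2 + 4.91*c + 1.53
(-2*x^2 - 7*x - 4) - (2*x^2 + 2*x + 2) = -4*x^2 - 9*x - 6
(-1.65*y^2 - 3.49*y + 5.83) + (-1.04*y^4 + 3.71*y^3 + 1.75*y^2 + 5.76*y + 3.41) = -1.04*y^4 + 3.71*y^3 + 0.1*y^2 + 2.27*y + 9.24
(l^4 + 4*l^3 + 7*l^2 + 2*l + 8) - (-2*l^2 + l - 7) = l^4 + 4*l^3 + 9*l^2 + l + 15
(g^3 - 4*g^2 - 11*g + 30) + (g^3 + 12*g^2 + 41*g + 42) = 2*g^3 + 8*g^2 + 30*g + 72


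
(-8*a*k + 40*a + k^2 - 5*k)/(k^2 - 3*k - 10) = (-8*a + k)/(k + 2)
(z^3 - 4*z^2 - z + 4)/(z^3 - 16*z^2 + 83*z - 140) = (z^2 - 1)/(z^2 - 12*z + 35)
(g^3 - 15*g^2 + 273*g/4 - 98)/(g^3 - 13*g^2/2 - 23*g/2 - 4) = (4*g^2 - 28*g + 49)/(2*(2*g^2 + 3*g + 1))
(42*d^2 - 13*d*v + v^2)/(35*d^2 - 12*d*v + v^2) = (-6*d + v)/(-5*d + v)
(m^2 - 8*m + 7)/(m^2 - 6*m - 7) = (m - 1)/(m + 1)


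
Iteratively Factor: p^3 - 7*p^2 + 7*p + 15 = (p - 3)*(p^2 - 4*p - 5) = (p - 3)*(p + 1)*(p - 5)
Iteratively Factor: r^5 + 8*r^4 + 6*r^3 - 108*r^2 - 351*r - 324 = (r - 4)*(r^4 + 12*r^3 + 54*r^2 + 108*r + 81) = (r - 4)*(r + 3)*(r^3 + 9*r^2 + 27*r + 27) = (r - 4)*(r + 3)^2*(r^2 + 6*r + 9) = (r - 4)*(r + 3)^3*(r + 3)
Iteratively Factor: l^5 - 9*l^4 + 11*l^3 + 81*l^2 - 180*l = (l - 4)*(l^4 - 5*l^3 - 9*l^2 + 45*l) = l*(l - 4)*(l^3 - 5*l^2 - 9*l + 45) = l*(l - 4)*(l - 3)*(l^2 - 2*l - 15) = l*(l - 5)*(l - 4)*(l - 3)*(l + 3)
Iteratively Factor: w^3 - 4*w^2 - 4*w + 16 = (w - 2)*(w^2 - 2*w - 8) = (w - 4)*(w - 2)*(w + 2)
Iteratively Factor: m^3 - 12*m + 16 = (m + 4)*(m^2 - 4*m + 4) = (m - 2)*(m + 4)*(m - 2)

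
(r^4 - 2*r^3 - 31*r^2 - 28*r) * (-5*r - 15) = -5*r^5 - 5*r^4 + 185*r^3 + 605*r^2 + 420*r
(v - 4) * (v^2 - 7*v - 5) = v^3 - 11*v^2 + 23*v + 20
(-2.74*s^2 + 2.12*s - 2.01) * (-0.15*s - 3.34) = 0.411*s^3 + 8.8336*s^2 - 6.7793*s + 6.7134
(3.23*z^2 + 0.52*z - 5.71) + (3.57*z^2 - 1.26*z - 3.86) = 6.8*z^2 - 0.74*z - 9.57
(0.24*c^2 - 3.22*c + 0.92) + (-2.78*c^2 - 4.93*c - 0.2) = -2.54*c^2 - 8.15*c + 0.72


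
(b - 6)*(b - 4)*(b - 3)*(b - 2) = b^4 - 15*b^3 + 80*b^2 - 180*b + 144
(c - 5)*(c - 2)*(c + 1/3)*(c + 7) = c^4 + c^3/3 - 39*c^2 + 57*c + 70/3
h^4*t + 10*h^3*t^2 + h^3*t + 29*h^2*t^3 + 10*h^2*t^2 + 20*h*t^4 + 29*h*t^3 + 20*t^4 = (h + t)*(h + 4*t)*(h + 5*t)*(h*t + t)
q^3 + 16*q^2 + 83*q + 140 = (q + 4)*(q + 5)*(q + 7)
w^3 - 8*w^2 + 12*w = w*(w - 6)*(w - 2)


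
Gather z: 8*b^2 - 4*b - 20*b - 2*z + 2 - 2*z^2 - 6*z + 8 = 8*b^2 - 24*b - 2*z^2 - 8*z + 10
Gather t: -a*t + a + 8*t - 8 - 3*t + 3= a + t*(5 - a) - 5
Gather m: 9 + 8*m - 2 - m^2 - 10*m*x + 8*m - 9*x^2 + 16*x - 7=-m^2 + m*(16 - 10*x) - 9*x^2 + 16*x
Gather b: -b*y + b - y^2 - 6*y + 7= b*(1 - y) - y^2 - 6*y + 7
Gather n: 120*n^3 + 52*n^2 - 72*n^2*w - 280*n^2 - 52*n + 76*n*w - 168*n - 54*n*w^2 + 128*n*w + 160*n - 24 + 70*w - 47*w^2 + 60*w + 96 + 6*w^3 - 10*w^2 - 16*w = 120*n^3 + n^2*(-72*w - 228) + n*(-54*w^2 + 204*w - 60) + 6*w^3 - 57*w^2 + 114*w + 72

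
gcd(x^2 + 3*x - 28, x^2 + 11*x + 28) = x + 7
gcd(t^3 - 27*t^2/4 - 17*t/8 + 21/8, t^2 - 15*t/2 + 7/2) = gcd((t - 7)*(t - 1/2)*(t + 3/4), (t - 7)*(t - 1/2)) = t^2 - 15*t/2 + 7/2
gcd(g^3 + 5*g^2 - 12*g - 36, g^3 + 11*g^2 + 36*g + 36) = g^2 + 8*g + 12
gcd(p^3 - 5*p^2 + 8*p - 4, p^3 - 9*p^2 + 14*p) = p - 2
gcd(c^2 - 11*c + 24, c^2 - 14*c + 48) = c - 8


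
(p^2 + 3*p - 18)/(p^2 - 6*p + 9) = (p + 6)/(p - 3)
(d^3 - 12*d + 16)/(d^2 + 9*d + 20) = (d^2 - 4*d + 4)/(d + 5)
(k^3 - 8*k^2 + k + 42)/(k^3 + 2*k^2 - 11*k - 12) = (k^2 - 5*k - 14)/(k^2 + 5*k + 4)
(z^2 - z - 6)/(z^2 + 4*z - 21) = (z + 2)/(z + 7)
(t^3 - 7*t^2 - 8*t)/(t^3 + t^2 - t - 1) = t*(t - 8)/(t^2 - 1)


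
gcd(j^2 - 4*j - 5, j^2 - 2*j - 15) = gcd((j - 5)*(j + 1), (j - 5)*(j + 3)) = j - 5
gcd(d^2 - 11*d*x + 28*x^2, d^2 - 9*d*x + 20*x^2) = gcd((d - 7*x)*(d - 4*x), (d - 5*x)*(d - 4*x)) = -d + 4*x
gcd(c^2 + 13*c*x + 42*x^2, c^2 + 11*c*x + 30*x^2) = c + 6*x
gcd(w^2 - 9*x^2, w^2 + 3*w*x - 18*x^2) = -w + 3*x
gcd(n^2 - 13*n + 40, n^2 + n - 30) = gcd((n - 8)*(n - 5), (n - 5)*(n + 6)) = n - 5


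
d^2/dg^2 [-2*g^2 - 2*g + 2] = -4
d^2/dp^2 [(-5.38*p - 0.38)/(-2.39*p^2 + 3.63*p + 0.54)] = ((37.2424 - 77.1492*p)*(-2.39*p^2 + 3.63*p + 0.54) - (4.78*p - 3.63)*(5.38*p + 0.38)*(9.56*p - 7.26))/(-2.39*p^2 + 3.63*p + 0.54)^3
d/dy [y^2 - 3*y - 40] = 2*y - 3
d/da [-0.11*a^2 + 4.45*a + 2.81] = 4.45 - 0.22*a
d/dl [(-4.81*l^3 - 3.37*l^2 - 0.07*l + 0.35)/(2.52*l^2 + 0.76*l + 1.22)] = (-12.1212*l^4 - 7.3112*l^3 - 19.9894*l^2 - 9.9868*l - 0.3514)/(6.3504*l^4 + 3.8304*l^3 + 6.7264*l^2 + 1.8544*l + 1.4884)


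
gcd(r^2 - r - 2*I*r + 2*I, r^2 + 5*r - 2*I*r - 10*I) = r - 2*I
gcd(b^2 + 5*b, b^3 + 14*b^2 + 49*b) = b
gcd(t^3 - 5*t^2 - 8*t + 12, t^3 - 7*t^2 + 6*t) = t^2 - 7*t + 6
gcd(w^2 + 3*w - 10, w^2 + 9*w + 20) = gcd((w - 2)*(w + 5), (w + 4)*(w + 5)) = w + 5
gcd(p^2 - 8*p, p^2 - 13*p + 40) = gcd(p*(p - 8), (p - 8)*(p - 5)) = p - 8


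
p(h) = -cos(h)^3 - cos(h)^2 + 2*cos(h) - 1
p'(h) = 3*sin(h)*cos(h)^2 + 2*sin(h)*cos(h) - 2*sin(h)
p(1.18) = -0.44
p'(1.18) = -0.74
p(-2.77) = -2.92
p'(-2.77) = 0.46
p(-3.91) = -2.58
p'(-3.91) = -1.31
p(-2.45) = -2.68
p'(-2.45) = 1.12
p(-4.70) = -1.02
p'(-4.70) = -2.02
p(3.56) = -2.90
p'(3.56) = 0.54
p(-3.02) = -2.99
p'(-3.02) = 0.12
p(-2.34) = -2.54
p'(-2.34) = 1.39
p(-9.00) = -2.90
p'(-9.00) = 0.55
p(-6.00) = -0.89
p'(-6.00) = 0.75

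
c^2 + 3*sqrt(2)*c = c*(c + 3*sqrt(2))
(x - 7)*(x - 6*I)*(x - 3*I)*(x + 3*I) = x^4 - 7*x^3 - 6*I*x^3 + 9*x^2 + 42*I*x^2 - 63*x - 54*I*x + 378*I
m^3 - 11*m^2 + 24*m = m*(m - 8)*(m - 3)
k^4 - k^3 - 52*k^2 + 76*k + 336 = (k - 6)*(k - 4)*(k + 2)*(k + 7)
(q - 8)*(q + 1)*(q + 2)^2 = q^4 - 3*q^3 - 32*q^2 - 60*q - 32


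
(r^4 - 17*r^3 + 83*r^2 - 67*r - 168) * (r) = r^5 - 17*r^4 + 83*r^3 - 67*r^2 - 168*r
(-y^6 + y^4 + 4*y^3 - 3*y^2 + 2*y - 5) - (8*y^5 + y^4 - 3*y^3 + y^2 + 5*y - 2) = -y^6 - 8*y^5 + 7*y^3 - 4*y^2 - 3*y - 3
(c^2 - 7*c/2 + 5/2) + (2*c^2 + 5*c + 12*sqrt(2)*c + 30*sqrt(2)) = 3*c^2 + 3*c/2 + 12*sqrt(2)*c + 5/2 + 30*sqrt(2)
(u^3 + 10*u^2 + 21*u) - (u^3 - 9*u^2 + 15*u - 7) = 19*u^2 + 6*u + 7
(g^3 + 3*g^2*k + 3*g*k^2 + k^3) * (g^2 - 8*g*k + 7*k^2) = g^5 - 5*g^4*k - 14*g^3*k^2 - 2*g^2*k^3 + 13*g*k^4 + 7*k^5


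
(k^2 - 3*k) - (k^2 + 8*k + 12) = -11*k - 12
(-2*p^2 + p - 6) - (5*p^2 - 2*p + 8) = -7*p^2 + 3*p - 14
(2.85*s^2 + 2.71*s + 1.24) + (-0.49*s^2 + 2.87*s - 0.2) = 2.36*s^2 + 5.58*s + 1.04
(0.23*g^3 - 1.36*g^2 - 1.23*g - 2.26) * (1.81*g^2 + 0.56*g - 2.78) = 0.4163*g^5 - 2.3328*g^4 - 3.6273*g^3 - 0.998599999999999*g^2 + 2.1538*g + 6.2828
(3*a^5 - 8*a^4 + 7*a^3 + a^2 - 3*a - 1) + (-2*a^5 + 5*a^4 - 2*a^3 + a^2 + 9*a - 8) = a^5 - 3*a^4 + 5*a^3 + 2*a^2 + 6*a - 9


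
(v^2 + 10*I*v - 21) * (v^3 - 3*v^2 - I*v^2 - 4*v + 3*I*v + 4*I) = v^5 - 3*v^4 + 9*I*v^4 - 15*v^3 - 27*I*v^3 + 33*v^2 - 15*I*v^2 + 44*v - 63*I*v - 84*I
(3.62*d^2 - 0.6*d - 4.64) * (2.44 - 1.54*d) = -5.5748*d^3 + 9.7568*d^2 + 5.6816*d - 11.3216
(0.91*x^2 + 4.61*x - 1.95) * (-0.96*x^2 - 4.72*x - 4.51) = -0.8736*x^4 - 8.7208*x^3 - 23.9913*x^2 - 11.5871*x + 8.7945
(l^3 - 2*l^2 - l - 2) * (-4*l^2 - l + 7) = -4*l^5 + 7*l^4 + 13*l^3 - 5*l^2 - 5*l - 14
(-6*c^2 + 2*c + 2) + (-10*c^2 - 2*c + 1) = 3 - 16*c^2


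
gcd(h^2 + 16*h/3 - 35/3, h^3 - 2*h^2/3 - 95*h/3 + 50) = h - 5/3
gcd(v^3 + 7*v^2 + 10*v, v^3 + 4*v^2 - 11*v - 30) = v^2 + 7*v + 10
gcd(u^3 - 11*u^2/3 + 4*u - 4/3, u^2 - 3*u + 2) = u^2 - 3*u + 2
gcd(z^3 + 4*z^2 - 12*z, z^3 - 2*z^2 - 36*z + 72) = z^2 + 4*z - 12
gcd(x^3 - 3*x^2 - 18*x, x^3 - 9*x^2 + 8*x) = x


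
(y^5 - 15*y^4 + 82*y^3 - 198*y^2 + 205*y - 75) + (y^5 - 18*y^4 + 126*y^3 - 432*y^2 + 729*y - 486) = 2*y^5 - 33*y^4 + 208*y^3 - 630*y^2 + 934*y - 561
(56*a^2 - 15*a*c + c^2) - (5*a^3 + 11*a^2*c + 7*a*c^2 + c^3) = -5*a^3 - 11*a^2*c + 56*a^2 - 7*a*c^2 - 15*a*c - c^3 + c^2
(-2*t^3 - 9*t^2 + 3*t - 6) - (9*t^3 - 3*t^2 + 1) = -11*t^3 - 6*t^2 + 3*t - 7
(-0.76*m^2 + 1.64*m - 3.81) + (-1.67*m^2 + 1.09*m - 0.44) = -2.43*m^2 + 2.73*m - 4.25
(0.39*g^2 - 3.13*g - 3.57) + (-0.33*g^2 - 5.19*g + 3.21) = 0.06*g^2 - 8.32*g - 0.36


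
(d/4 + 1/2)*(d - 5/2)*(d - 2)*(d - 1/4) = d^4/4 - 11*d^3/16 - 27*d^2/32 + 11*d/4 - 5/8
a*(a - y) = a^2 - a*y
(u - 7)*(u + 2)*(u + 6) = u^3 + u^2 - 44*u - 84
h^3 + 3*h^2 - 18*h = h*(h - 3)*(h + 6)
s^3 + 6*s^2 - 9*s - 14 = (s - 2)*(s + 1)*(s + 7)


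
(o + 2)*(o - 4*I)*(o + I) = o^3 + 2*o^2 - 3*I*o^2 + 4*o - 6*I*o + 8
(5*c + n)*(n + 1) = 5*c*n + 5*c + n^2 + n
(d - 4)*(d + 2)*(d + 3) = d^3 + d^2 - 14*d - 24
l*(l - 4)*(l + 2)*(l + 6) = l^4 + 4*l^3 - 20*l^2 - 48*l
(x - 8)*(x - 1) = x^2 - 9*x + 8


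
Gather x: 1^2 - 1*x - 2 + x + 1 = 0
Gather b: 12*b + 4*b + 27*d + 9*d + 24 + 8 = 16*b + 36*d + 32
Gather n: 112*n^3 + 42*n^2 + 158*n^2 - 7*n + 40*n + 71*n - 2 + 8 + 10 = 112*n^3 + 200*n^2 + 104*n + 16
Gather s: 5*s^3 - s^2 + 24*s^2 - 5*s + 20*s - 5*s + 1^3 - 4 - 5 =5*s^3 + 23*s^2 + 10*s - 8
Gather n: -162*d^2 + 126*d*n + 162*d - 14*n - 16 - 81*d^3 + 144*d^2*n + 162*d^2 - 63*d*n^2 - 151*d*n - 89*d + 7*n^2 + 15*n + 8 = -81*d^3 + 73*d + n^2*(7 - 63*d) + n*(144*d^2 - 25*d + 1) - 8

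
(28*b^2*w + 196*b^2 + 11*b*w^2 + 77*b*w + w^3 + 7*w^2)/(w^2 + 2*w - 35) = (28*b^2 + 11*b*w + w^2)/(w - 5)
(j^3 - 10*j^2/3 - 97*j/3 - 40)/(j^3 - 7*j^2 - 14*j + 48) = (j + 5/3)/(j - 2)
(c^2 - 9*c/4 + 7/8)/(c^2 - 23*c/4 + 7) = (c - 1/2)/(c - 4)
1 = 1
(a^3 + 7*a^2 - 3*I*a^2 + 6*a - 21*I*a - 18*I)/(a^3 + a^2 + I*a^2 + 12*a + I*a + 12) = (a + 6)/(a + 4*I)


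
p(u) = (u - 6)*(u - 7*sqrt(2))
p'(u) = 2*u - 7*sqrt(2) - 6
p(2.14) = 29.95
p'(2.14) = -11.62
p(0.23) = 55.79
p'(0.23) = -15.44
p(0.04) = 58.76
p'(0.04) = -15.82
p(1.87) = 33.16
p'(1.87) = -12.16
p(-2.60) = 107.50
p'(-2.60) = -21.10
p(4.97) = 5.08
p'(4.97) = -5.96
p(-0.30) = 64.26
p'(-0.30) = -16.50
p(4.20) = 10.26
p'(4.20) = -7.50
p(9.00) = -2.70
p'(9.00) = 2.10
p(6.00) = 0.00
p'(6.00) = -3.90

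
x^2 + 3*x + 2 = (x + 1)*(x + 2)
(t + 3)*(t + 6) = t^2 + 9*t + 18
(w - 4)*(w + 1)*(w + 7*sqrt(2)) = w^3 - 3*w^2 + 7*sqrt(2)*w^2 - 21*sqrt(2)*w - 4*w - 28*sqrt(2)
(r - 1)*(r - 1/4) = r^2 - 5*r/4 + 1/4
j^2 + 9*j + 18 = (j + 3)*(j + 6)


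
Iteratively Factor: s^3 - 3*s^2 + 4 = (s - 2)*(s^2 - s - 2) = (s - 2)^2*(s + 1)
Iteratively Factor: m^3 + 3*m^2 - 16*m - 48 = (m - 4)*(m^2 + 7*m + 12) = (m - 4)*(m + 4)*(m + 3)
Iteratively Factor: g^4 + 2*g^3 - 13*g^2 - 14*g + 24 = (g + 4)*(g^3 - 2*g^2 - 5*g + 6) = (g + 2)*(g + 4)*(g^2 - 4*g + 3) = (g - 3)*(g + 2)*(g + 4)*(g - 1)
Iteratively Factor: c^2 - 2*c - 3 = (c - 3)*(c + 1)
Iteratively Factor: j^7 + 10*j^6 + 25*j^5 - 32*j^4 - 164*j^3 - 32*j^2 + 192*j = (j - 1)*(j^6 + 11*j^5 + 36*j^4 + 4*j^3 - 160*j^2 - 192*j) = (j - 1)*(j + 2)*(j^5 + 9*j^4 + 18*j^3 - 32*j^2 - 96*j) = (j - 1)*(j + 2)*(j + 3)*(j^4 + 6*j^3 - 32*j) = j*(j - 1)*(j + 2)*(j + 3)*(j^3 + 6*j^2 - 32) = j*(j - 2)*(j - 1)*(j + 2)*(j + 3)*(j^2 + 8*j + 16) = j*(j - 2)*(j - 1)*(j + 2)*(j + 3)*(j + 4)*(j + 4)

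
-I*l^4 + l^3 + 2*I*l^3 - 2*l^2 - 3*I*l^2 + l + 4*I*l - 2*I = (l - 1)*(l - I)*(l + 2*I)*(-I*l + I)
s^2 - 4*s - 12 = (s - 6)*(s + 2)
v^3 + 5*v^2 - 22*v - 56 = (v - 4)*(v + 2)*(v + 7)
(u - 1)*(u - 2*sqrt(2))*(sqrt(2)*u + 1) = sqrt(2)*u^3 - 3*u^2 - sqrt(2)*u^2 - 2*sqrt(2)*u + 3*u + 2*sqrt(2)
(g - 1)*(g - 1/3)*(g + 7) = g^3 + 17*g^2/3 - 9*g + 7/3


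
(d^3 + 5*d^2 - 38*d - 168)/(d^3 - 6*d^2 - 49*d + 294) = (d + 4)/(d - 7)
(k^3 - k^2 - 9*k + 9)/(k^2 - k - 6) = (k^2 + 2*k - 3)/(k + 2)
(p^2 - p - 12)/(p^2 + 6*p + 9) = (p - 4)/(p + 3)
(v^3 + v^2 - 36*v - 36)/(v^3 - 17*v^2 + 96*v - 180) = (v^2 + 7*v + 6)/(v^2 - 11*v + 30)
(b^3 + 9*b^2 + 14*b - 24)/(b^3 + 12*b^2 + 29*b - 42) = (b + 4)/(b + 7)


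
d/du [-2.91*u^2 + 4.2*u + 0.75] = 4.2 - 5.82*u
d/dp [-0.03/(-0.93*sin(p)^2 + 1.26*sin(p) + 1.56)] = (0.0378 - 0.0558*sin(p))*cos(p)/(-0.93*sin(p)^2 + 1.26*sin(p) + 1.56)^2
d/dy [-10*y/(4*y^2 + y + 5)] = 10*(4*y^2 - 5)/(16*y^4 + 8*y^3 + 41*y^2 + 10*y + 25)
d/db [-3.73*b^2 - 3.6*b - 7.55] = -7.46*b - 3.6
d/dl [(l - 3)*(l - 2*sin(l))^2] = (l - 2*sin(l))*(l + (6 - 2*l)*(2*cos(l) - 1) - 2*sin(l))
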